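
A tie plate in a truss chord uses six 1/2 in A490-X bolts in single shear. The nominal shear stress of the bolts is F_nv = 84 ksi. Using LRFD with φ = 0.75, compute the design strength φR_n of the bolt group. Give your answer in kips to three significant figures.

A_b = π × 0.5² / 4 = 0.1963 in².
R_n = F_nv · A_b · n · n_s = 84 × 0.1963 × 6 × 1 = 98.96 kips.
Design strength φR_n = 0.75 × 98.96 = 74.2 kips.

74.2 kips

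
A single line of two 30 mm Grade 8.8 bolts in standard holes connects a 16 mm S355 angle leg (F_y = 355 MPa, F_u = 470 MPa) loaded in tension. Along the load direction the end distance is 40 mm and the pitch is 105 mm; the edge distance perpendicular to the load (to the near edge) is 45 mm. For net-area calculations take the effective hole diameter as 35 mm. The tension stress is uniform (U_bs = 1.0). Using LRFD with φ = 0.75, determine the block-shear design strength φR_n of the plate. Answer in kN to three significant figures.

468 kN

Shear plane L_v = 40 + 1·105 = 145 mm; A_gv = 145 × 16 = 2320 mm².
A_nv = (145 − 1.5·35) × 16 = 1480 mm².
A_nt = (45 − 0.5·35) × 16 = 440 mm².
0.6 F_u A_nv = 417.4 kN; 0.6 F_y A_gv = 494.2 kN → shear rupture governs the shear term.
R_n = 417.4 + 1.0 × 470 × 440 / 1000 = 624.2 kN.
Design strength φR_n = 0.75 × 624.2 = 468 kN.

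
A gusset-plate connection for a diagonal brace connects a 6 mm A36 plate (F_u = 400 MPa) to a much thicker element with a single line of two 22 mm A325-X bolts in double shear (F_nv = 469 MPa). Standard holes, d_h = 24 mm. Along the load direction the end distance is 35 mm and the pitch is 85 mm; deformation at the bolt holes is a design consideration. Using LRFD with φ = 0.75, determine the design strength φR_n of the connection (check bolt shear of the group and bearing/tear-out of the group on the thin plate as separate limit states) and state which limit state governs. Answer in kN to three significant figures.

145 kN (bearing governs)

Bolt shear: A_b = π·22²/4 = 380.1 mm²; R_n = 469 × 380.1 × 2 × 2 / 1000 = 713.1 kN → 0.75 × 713.1 = 535 kN.
Bearing (1.2 l_c t F_u ≤ 2.4 d t F_u): upper limit = 2.4·22·6·400 / 1000 = 126.7 kN.
  Edge l_c = 35 − 24/2 = 23 → r_n = 66.24 kN; interior l_c = 85 − 24 = 61 → r_n = 126.7 kN.
  R_n,bearing = 1·66.24 + 1·126.7 = 193 kN → 0.75 × 193 = 145 kN.
Bearing governs: 145 kN.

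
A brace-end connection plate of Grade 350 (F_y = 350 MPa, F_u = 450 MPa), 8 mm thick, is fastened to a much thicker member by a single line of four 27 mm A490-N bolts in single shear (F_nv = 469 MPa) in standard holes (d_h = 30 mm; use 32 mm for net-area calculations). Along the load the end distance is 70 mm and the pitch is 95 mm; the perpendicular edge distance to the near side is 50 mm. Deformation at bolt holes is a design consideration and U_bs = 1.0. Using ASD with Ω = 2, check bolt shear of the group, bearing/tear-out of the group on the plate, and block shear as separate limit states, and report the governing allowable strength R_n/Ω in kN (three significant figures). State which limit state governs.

Bolt shear: A_b = π·27²/4 = 572.6 mm²; R_n = 469 × 572.6 × 4 × 1 / 1000 = 1074 kN → 1074 / 2 = 537 kN.
Bearing: edge l_c = 55, r_n = 233.3 kN; interior l_c = 65, r_n = 233.3 kN; R_n = 233.3 + 3·233.3 = 933.1 kN → 467 kN.
Block shear: A_gv = 2840, A_nv = 1944, A_nt = 272 mm²; R_n = min(0.6F_uA_nv, 0.6F_yA_gv) + U_bs·F_u·A_nt = 647.3 kN → 324 kN.
Block shear governs: 324 kN.

324 kN (block shear governs)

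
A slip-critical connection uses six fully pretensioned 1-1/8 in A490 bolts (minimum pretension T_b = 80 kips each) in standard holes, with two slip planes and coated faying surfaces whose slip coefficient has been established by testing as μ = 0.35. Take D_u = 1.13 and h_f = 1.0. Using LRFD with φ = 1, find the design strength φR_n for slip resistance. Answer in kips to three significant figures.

R_n = μ · D_u · h_f · T_b · n_s · n_b = 0.35 × 1.13 × 1.0 × 80 × 2 × 6 = 379.7 kips.
Design strength φR_n = 1 × 379.7 = 380 kips.

380 kips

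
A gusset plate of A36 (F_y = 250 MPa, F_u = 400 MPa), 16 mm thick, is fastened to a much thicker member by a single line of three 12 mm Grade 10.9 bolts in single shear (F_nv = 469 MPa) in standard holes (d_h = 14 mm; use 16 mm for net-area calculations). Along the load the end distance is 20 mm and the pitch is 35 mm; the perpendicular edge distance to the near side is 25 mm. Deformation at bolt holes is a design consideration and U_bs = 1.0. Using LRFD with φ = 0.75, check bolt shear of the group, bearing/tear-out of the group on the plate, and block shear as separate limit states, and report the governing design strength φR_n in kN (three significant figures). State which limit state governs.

119 kN (bolt shear governs)

Bolt shear: A_b = π·12²/4 = 113.1 mm²; R_n = 469 × 113.1 × 3 × 1 / 1000 = 159.1 kN → 0.75 × 159.1 = 119 kN.
Bearing: edge l_c = 13, r_n = 99.84 kN; interior l_c = 21, r_n = 161.3 kN; R_n = 99.84 + 2·161.3 = 422.4 kN → 317 kN.
Block shear: A_gv = 1440, A_nv = 800, A_nt = 272 mm²; R_n = min(0.6F_uA_nv, 0.6F_yA_gv) + U_bs·F_u·A_nt = 300.8 kN → 226 kN.
Bolt shear governs: 119 kN.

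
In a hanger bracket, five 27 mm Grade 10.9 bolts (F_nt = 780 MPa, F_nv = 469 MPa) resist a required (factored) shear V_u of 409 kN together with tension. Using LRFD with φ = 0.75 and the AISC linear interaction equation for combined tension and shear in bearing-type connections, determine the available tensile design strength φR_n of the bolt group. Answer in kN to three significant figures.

1500 kN

A_b = π·27²/4 = 572.6 mm²; f_rv = 409 × 1000 / (5 × 572.6) = 142.9 MPa.
F'_nt = 1.3 F_nt − (F_nt / φF_nv) f_rv = 1.3·780 − (780/(0.75·469))·142.9 = 697.2 MPa, capped at F_nt → F'_nt = 697.2 MPa.
R_n = F'_nt · A_b · n = 697.2 × 572.6 × 5 / 1000 = 1996 kN.
Design strength φR_n = 0.75 × 1996 = 1500 kN.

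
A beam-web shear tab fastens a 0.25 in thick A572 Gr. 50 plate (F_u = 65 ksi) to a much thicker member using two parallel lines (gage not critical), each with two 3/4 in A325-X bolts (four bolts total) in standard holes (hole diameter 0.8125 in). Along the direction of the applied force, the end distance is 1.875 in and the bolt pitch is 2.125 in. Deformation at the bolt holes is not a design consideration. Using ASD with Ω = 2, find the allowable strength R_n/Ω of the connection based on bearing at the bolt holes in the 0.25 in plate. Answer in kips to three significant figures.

Per bolt r_n = 1.5 l_c t F_u ≤ 3.0 d t F_u; upper limit = 3.0 × 0.75 × 0.25 × 65 = 36.56 kips.
Edge bolt: l_c = 1.875 − 0.8125/2 = 1.469 in → 1.5 × 1.469 × 0.25 × 65 = 35.8 → r_n = 35.8 kips.
Interior bolts: l_c = 2.125 − 0.8125 = 1.312 in → 1.5 × 1.312 × 0.25 × 65 = 31.99 → r_n = 31.99 kips.
R_n = 2 × 35.8 + 2 × 31.99 = 135.6 kips.
Allowable strength R_n/Ω = 135.6 / 2 = 67.8 kips.

67.8 kips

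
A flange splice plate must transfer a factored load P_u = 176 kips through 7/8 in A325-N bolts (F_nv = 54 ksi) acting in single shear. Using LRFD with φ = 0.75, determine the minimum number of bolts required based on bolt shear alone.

A_b = π·0.875²/4 = 0.6013 in².
Per-bolt design strength φR_n = 0.75 × 54 × 0.6013 × 1 = 24.35 kips.
n ≥ 176 / 24.35 = 7.227 → use 8 bolts.

8 bolts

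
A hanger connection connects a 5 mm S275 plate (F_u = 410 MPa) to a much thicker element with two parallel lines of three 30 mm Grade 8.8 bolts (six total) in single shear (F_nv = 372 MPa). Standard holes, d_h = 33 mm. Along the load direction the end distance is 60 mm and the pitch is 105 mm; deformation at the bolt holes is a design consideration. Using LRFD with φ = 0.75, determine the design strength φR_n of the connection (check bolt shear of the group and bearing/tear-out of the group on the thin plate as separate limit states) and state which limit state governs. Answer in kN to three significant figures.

Bolt shear: A_b = π·30²/4 = 706.9 mm²; R_n = 372 × 706.9 × 6 × 1 / 1000 = 1578 kN → 0.75 × 1578 = 1180 kN.
Bearing (1.2 l_c t F_u ≤ 2.4 d t F_u): upper limit = 2.4·30·5·410 / 1000 = 147.6 kN.
  Edge l_c = 60 − 33/2 = 43.5 → r_n = 107 kN; interior l_c = 105 − 33 = 72 → r_n = 147.6 kN.
  R_n,bearing = 2·107 + 4·147.6 = 804.4 kN → 0.75 × 804.4 = 603 kN.
Bearing governs: 603 kN.

603 kN (bearing governs)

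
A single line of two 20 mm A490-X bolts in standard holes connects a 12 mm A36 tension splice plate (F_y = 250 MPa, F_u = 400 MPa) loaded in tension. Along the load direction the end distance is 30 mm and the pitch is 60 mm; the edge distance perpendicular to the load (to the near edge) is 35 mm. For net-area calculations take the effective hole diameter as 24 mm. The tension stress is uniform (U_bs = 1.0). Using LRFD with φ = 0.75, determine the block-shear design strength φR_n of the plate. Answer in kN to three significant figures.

199 kN

Shear plane L_v = 30 + 1·60 = 90 mm; A_gv = 90 × 12 = 1080 mm².
A_nv = (90 − 1.5·24) × 12 = 648 mm².
A_nt = (35 − 0.5·24) × 12 = 276 mm².
0.6 F_u A_nv = 155.5 kN; 0.6 F_y A_gv = 162 kN → shear rupture governs the shear term.
R_n = 155.5 + 1.0 × 400 × 276 / 1000 = 265.9 kN.
Design strength φR_n = 0.75 × 265.9 = 199 kN.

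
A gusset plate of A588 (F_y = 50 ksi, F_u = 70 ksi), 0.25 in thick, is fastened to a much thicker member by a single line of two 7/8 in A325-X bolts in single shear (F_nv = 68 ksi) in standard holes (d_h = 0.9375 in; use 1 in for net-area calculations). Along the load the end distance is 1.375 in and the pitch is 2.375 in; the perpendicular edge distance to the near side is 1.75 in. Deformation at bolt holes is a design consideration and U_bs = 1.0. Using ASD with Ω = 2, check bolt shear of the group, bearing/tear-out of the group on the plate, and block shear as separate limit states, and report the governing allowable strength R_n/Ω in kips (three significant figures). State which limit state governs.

Bolt shear: A_b = π·0.875²/4 = 0.6013 in²; R_n = 68 × 0.6013 × 2 × 1 = 81.78 kips → 81.78 / 2 = 40.9 kips.
Bearing: edge l_c = 0.9062, r_n = 19.03 kips; interior l_c = 1.438, r_n = 30.19 kips; R_n = 19.03 + 1·30.19 = 49.22 kips → 24.6 kips.
Block shear: A_gv = 0.9375, A_nv = 0.5625, A_nt = 0.3125 in²; R_n = min(0.6F_uA_nv, 0.6F_yA_gv) + U_bs·F_u·A_nt = 45.5 kips → 22.8 kips.
Block shear governs: 22.8 kips.

22.8 kips (block shear governs)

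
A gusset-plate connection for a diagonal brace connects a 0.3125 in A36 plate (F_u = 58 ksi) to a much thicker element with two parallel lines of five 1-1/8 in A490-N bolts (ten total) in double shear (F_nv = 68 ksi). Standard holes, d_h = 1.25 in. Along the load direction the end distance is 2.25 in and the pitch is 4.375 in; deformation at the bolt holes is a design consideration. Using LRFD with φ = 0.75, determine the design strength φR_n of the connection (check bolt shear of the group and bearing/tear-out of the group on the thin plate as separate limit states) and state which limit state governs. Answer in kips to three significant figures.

347 kips (bearing governs)

Bolt shear: A_b = π·1.125²/4 = 0.994 in²; R_n = 68 × 0.994 × 10 × 2 = 1352 kips → 0.75 × 1352 = 1010 kips.
Bearing (1.2 l_c t F_u ≤ 2.4 d t F_u): upper limit = 2.4·1.125·0.3125·58 = 48.94 kips.
  Edge l_c = 2.25 − 1.25/2 = 1.625 → r_n = 35.34 kips; interior l_c = 4.375 − 1.25 = 3.125 → r_n = 48.94 kips.
  R_n,bearing = 2·35.34 + 8·48.94 = 462.2 kips → 0.75 × 462.2 = 347 kips.
Bearing governs: 347 kips.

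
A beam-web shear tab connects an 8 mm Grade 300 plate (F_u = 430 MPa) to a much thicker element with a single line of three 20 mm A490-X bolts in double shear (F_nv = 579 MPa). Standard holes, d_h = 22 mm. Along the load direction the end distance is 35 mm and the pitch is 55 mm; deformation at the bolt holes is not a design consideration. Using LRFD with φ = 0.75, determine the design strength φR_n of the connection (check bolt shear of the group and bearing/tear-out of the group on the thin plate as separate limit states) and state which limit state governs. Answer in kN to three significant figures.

348 kN (bearing governs)

Bolt shear: A_b = π·20²/4 = 314.2 mm²; R_n = 579 × 314.2 × 3 × 2 / 1000 = 1091 kN → 0.75 × 1091 = 819 kN.
Bearing (1.5 l_c t F_u ≤ 3.0 d t F_u): upper limit = 3.0·20·8·430 / 1000 = 206.4 kN.
  Edge l_c = 35 − 22/2 = 24 → r_n = 123.8 kN; interior l_c = 55 − 22 = 33 → r_n = 170.3 kN.
  R_n,bearing = 1·123.8 + 2·170.3 = 464.4 kN → 0.75 × 464.4 = 348 kN.
Bearing governs: 348 kN.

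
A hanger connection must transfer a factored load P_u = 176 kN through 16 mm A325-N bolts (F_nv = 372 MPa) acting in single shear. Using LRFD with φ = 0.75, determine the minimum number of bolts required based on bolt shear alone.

A_b = π·16²/4 = 201.1 mm².
Per-bolt design strength φR_n = 0.75 × 372 × 201.1 × 1 / 1000 = 56.1 kN.
n ≥ 176 / 56.1 = 3.137 → use 4 bolts.

4 bolts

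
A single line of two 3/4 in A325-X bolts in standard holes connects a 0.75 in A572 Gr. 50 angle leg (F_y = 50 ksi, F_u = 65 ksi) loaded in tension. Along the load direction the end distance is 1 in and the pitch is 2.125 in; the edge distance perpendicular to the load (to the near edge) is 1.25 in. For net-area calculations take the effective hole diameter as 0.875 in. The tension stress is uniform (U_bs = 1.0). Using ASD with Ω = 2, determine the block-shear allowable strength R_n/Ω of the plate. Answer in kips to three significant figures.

46.3 kips

Shear plane L_v = 1 + 1·2.125 = 3.125 in; A_gv = 3.125 × 0.75 = 2.344 in².
A_nv = (3.125 − 1.5·0.875) × 0.75 = 1.359 in².
A_nt = (1.25 − 0.5·0.875) × 0.75 = 0.6094 in².
0.6 F_u A_nv = 53.02 kips; 0.6 F_y A_gv = 70.31 kips → shear rupture governs the shear term.
R_n = 53.02 + 1.0 × 65 × 0.6094 = 92.62 kips.
Allowable strength R_n/Ω = 92.62 / 2 = 46.3 kips.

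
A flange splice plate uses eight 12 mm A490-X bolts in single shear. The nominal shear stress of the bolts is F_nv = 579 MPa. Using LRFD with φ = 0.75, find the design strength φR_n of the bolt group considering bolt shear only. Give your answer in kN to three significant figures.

A_b = π × 12² / 4 = 113.1 mm².
R_n = F_nv · A_b · n · n_s = 579 × 113.1 × 8 × 1 / 1000 = 523.9 kN.
Design strength φR_n = 0.75 × 523.9 = 393 kN.

393 kN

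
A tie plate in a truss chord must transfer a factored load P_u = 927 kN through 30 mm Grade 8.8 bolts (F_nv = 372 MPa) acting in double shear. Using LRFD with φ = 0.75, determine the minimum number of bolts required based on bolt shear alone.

3 bolts

A_b = π·30²/4 = 706.9 mm².
Per-bolt design strength φR_n = 0.75 × 372 × 706.9 × 2 / 1000 = 394.4 kN.
n ≥ 927 / 394.4 = 2.35 → use 3 bolts.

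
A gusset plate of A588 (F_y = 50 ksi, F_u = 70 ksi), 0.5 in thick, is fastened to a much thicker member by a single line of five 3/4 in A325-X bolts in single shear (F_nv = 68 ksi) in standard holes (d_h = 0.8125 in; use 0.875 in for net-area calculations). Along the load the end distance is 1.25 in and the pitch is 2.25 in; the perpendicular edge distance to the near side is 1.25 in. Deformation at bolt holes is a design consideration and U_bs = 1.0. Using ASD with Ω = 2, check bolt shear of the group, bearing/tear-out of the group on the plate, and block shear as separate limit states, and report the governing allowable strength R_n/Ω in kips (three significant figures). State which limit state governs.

75.1 kips (bolt shear governs)

Bolt shear: A_b = π·0.75²/4 = 0.4418 in²; R_n = 68 × 0.4418 × 5 × 1 = 150.2 kips → 150.2 / 2 = 75.1 kips.
Bearing: edge l_c = 0.8438, r_n = 35.44 kips; interior l_c = 1.438, r_n = 60.37 kips; R_n = 35.44 + 4·60.37 = 276.9 kips → 138 kips.
Block shear: A_gv = 5.125, A_nv = 3.156, A_nt = 0.4062 in²; R_n = min(0.6F_uA_nv, 0.6F_yA_gv) + U_bs·F_u·A_nt = 161 kips → 80.5 kips.
Bolt shear governs: 75.1 kips.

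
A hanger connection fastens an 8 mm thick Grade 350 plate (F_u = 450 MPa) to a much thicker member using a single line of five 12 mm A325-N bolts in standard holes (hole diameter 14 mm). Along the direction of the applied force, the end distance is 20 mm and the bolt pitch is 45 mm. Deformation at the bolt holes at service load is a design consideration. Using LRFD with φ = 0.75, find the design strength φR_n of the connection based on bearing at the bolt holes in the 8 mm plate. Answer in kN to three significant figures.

353 kN

Per bolt r_n = 1.2 l_c t F_u ≤ 2.4 d t F_u; upper limit = 2.4 × 12 × 8 × 450 / 1000 = 103.7 kN.
Edge bolt: l_c = 20 − 14/2 = 13 mm → 1.2 × 13 × 8 × 450 / 1000 = 56.16 → r_n = 56.16 kN.
Interior bolts: l_c = 45 − 14 = 31 mm → 1.2 × 31 × 8 × 450 / 1000 = 133.9 → r_n = 103.7 kN.
R_n = 1 × 56.16 + 4 × 103.7 = 470.9 kN.
Design strength φR_n = 0.75 × 470.9 = 353 kN.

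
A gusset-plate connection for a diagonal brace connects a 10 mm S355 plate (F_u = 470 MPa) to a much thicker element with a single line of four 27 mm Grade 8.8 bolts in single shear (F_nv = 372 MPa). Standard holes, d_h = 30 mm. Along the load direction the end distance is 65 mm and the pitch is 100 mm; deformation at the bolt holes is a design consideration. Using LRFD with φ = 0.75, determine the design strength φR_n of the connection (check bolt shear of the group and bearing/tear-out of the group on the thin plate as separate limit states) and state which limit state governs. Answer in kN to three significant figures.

639 kN (bolt shear governs)

Bolt shear: A_b = π·27²/4 = 572.6 mm²; R_n = 372 × 572.6 × 4 × 1 / 1000 = 852 kN → 0.75 × 852 = 639 kN.
Bearing (1.2 l_c t F_u ≤ 2.4 d t F_u): upper limit = 2.4·27·10·470 / 1000 = 304.6 kN.
  Edge l_c = 65 − 30/2 = 50 → r_n = 282 kN; interior l_c = 100 − 30 = 70 → r_n = 304.6 kN.
  R_n,bearing = 1·282 + 3·304.6 = 1196 kN → 0.75 × 1196 = 897 kN.
Bolt shear governs: 639 kN.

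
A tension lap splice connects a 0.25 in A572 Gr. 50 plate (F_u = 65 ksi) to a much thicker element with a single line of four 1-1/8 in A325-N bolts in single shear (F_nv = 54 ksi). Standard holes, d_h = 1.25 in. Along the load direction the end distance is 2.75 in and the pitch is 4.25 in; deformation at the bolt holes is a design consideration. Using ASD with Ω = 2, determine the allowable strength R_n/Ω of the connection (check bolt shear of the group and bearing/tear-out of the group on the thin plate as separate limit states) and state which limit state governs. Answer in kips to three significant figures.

86.5 kips (bearing governs)

Bolt shear: A_b = π·1.125²/4 = 0.994 in²; R_n = 54 × 0.994 × 4 × 1 = 214.7 kips → 214.7 / 2 = 107 kips.
Bearing (1.2 l_c t F_u ≤ 2.4 d t F_u): upper limit = 2.4·1.125·0.25·65 = 43.87 kips.
  Edge l_c = 2.75 − 1.25/2 = 2.125 → r_n = 41.44 kips; interior l_c = 4.25 − 1.25 = 3 → r_n = 43.87 kips.
  R_n,bearing = 1·41.44 + 3·43.87 = 173.1 kips → 173.1 / 2 = 86.5 kips.
Bearing governs: 86.5 kips.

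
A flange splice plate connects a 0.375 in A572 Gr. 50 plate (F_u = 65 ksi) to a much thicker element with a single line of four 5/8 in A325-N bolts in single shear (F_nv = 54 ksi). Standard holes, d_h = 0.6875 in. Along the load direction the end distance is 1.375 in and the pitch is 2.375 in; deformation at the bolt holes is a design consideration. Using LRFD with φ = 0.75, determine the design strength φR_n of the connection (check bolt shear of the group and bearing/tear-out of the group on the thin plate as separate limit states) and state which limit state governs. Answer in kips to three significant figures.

Bolt shear: A_b = π·0.625²/4 = 0.3068 in²; R_n = 54 × 0.3068 × 4 × 1 = 66.27 kips → 0.75 × 66.27 = 49.7 kips.
Bearing (1.2 l_c t F_u ≤ 2.4 d t F_u): upper limit = 2.4·0.625·0.375·65 = 36.56 kips.
  Edge l_c = 1.375 − 0.6875/2 = 1.031 → r_n = 30.16 kips; interior l_c = 2.375 − 0.6875 = 1.688 → r_n = 36.56 kips.
  R_n,bearing = 1·30.16 + 3·36.56 = 139.9 kips → 0.75 × 139.9 = 105 kips.
Bolt shear governs: 49.7 kips.

49.7 kips (bolt shear governs)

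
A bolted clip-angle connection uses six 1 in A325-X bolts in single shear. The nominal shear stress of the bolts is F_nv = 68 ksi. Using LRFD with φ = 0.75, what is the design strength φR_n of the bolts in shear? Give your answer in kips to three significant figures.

240 kips

A_b = π × 1² / 4 = 0.7854 in².
R_n = F_nv · A_b · n · n_s = 68 × 0.7854 × 6 × 1 = 320.4 kips.
Design strength φR_n = 0.75 × 320.4 = 240 kips.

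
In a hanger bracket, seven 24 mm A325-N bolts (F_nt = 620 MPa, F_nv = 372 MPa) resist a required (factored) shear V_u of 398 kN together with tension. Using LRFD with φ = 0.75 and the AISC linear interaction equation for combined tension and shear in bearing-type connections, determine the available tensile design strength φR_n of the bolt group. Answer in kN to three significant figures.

A_b = π·24²/4 = 452.4 mm²; f_rv = 398 × 1000 / (7 × 452.4) = 125.7 MPa.
F'_nt = 1.3 F_nt − (F_nt / φF_nv) f_rv = 1.3·620 − (620/(0.75·372))·125.7 = 526.7 MPa, capped at F_nt → F'_nt = 526.7 MPa.
R_n = F'_nt · A_b · n = 526.7 × 452.4 × 7 / 1000 = 1668 kN.
Design strength φR_n = 0.75 × 1668 = 1250 kN.

1250 kN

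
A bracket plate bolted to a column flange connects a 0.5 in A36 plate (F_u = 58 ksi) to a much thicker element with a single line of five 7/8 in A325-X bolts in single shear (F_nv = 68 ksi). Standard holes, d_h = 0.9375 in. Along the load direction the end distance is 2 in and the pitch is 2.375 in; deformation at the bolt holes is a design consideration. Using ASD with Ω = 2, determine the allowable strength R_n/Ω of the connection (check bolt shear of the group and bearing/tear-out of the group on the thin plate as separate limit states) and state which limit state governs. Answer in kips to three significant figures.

Bolt shear: A_b = π·0.875²/4 = 0.6013 in²; R_n = 68 × 0.6013 × 5 × 1 = 204.4 kips → 204.4 / 2 = 102 kips.
Bearing (1.2 l_c t F_u ≤ 2.4 d t F_u): upper limit = 2.4·0.875·0.5·58 = 60.9 kips.
  Edge l_c = 2 − 0.9375/2 = 1.531 → r_n = 53.29 kips; interior l_c = 2.375 − 0.9375 = 1.438 → r_n = 50.02 kips.
  R_n,bearing = 1·53.29 + 4·50.02 = 253.4 kips → 253.4 / 2 = 127 kips.
Bolt shear governs: 102 kips.

102 kips (bolt shear governs)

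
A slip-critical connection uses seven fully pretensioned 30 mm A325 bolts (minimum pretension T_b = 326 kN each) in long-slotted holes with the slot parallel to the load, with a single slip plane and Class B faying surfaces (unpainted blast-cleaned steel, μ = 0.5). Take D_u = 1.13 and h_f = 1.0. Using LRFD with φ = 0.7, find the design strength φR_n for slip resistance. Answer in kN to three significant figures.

903 kN

R_n = μ · D_u · h_f · T_b · n_s · n_b = 0.5 × 1.13 × 1.0 × 326 × 1 × 7 = 1289 kN.
Design strength φR_n = 0.7 × 1289 = 903 kN.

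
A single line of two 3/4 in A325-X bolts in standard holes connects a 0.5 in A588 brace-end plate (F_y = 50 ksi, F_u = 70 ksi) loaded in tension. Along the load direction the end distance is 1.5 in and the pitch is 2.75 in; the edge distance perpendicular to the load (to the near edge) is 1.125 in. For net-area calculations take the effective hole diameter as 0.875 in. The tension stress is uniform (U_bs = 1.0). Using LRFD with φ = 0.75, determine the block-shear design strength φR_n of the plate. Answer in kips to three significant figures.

Shear plane L_v = 1.5 + 1·2.75 = 4.25 in; A_gv = 4.25 × 0.5 = 2.125 in².
A_nv = (4.25 − 1.5·0.875) × 0.5 = 1.469 in².
A_nt = (1.125 − 0.5·0.875) × 0.5 = 0.3438 in².
0.6 F_u A_nv = 61.69 kips; 0.6 F_y A_gv = 63.75 kips → shear rupture governs the shear term.
R_n = 61.69 + 1.0 × 70 × 0.3438 = 85.75 kips.
Design strength φR_n = 0.75 × 85.75 = 64.3 kips.

64.3 kips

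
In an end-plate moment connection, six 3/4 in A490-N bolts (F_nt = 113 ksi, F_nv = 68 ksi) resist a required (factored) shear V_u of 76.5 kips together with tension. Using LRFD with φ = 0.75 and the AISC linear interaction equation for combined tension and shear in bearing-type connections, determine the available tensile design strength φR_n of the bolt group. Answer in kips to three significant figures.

165 kips

A_b = π·0.75²/4 = 0.4418 in²; f_rv = 76.5 / (6 × 0.4418) = 28.86 ksi.
F'_nt = 1.3 F_nt − (F_nt / φF_nv) f_rv = 1.3·113 − (113/(0.75·68))·28.86 = 82.96 ksi, capped at F_nt → F'_nt = 82.96 ksi.
R_n = F'_nt · A_b · n = 82.96 × 0.4418 × 6 = 219.9 kips.
Design strength φR_n = 0.75 × 219.9 = 165 kips.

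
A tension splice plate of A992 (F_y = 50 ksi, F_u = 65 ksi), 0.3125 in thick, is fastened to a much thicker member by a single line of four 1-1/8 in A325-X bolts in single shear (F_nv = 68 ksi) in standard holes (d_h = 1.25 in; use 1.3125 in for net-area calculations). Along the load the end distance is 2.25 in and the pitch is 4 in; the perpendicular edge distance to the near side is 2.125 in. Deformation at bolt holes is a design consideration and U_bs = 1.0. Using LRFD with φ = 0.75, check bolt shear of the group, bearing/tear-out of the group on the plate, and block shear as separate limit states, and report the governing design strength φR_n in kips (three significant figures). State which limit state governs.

111 kips (block shear governs)

Bolt shear: A_b = π·1.125²/4 = 0.994 in²; R_n = 68 × 0.994 × 4 × 1 = 270.4 kips → 0.75 × 270.4 = 203 kips.
Bearing: edge l_c = 1.625, r_n = 39.61 kips; interior l_c = 2.75, r_n = 54.84 kips; R_n = 39.61 + 3·54.84 = 204.1 kips → 153 kips.
Block shear: A_gv = 4.453, A_nv = 3.018, A_nt = 0.459 in²; R_n = min(0.6F_uA_nv, 0.6F_yA_gv) + U_bs·F_u·A_nt = 147.5 kips → 111 kips.
Block shear governs: 111 kips.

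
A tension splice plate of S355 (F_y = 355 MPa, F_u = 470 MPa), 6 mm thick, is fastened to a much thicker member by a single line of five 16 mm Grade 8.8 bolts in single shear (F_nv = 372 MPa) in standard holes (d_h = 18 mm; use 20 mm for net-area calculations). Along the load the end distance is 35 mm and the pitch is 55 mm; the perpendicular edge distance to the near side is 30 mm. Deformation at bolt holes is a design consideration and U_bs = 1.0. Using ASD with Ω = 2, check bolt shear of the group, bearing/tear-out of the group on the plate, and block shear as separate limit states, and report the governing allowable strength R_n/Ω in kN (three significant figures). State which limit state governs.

Bolt shear: A_b = π·16²/4 = 201.1 mm²; R_n = 372 × 201.1 × 5 × 1 / 1000 = 374 kN → 374 / 2 = 187 kN.
Bearing: edge l_c = 26, r_n = 87.98 kN; interior l_c = 37, r_n = 108.3 kN; R_n = 87.98 + 4·108.3 = 521.1 kN → 261 kN.
Block shear: A_gv = 1530, A_nv = 990, A_nt = 120 mm²; R_n = min(0.6F_uA_nv, 0.6F_yA_gv) + U_bs·F_u·A_nt = 335.6 kN → 168 kN.
Block shear governs: 168 kN.

168 kN (block shear governs)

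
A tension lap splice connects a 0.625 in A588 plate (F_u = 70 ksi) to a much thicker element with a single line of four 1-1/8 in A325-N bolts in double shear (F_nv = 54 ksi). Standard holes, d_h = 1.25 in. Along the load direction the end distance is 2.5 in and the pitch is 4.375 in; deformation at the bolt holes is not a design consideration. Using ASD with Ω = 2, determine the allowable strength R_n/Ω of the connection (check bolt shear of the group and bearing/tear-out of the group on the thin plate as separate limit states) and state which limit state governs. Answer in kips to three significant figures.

215 kips (bolt shear governs)

Bolt shear: A_b = π·1.125²/4 = 0.994 in²; R_n = 54 × 0.994 × 4 × 2 = 429.4 kips → 429.4 / 2 = 215 kips.
Bearing (1.5 l_c t F_u ≤ 3.0 d t F_u): upper limit = 3.0·1.125·0.625·70 = 147.7 kips.
  Edge l_c = 2.5 − 1.25/2 = 1.875 → r_n = 123 kips; interior l_c = 4.375 − 1.25 = 3.125 → r_n = 147.7 kips.
  R_n,bearing = 1·123 + 3·147.7 = 566 kips → 566 / 2 = 283 kips.
Bolt shear governs: 215 kips.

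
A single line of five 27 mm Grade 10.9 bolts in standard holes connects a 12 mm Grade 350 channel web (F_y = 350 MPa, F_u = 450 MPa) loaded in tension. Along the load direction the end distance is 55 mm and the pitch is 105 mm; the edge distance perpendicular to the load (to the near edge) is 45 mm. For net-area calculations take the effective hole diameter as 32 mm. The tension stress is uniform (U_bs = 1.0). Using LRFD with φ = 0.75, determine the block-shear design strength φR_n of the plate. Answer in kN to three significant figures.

922 kN

Shear plane L_v = 55 + 4·105 = 475 mm; A_gv = 475 × 12 = 5700 mm².
A_nv = (475 − 4.5·32) × 12 = 3972 mm².
A_nt = (45 − 0.5·32) × 12 = 348 mm².
0.6 F_u A_nv = 1072 kN; 0.6 F_y A_gv = 1197 kN → shear rupture governs the shear term.
R_n = 1072 + 1.0 × 450 × 348 / 1000 = 1229 kN.
Design strength φR_n = 0.75 × 1229 = 922 kN.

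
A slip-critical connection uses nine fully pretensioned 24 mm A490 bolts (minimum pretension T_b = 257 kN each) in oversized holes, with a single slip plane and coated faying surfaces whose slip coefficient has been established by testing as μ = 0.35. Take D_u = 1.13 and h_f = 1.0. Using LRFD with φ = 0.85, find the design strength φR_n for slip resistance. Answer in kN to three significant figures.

778 kN

R_n = μ · D_u · h_f · T_b · n_s · n_b = 0.35 × 1.13 × 1.0 × 257 × 1 × 9 = 914.8 kN.
Design strength φR_n = 0.85 × 914.8 = 778 kN.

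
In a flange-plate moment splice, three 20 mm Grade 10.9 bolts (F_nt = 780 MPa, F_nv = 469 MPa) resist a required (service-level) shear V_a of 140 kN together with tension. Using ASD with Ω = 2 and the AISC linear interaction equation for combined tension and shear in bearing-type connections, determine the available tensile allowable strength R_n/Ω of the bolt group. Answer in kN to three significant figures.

245 kN

A_b = π·20²/4 = 314.2 mm²; f_rv = 140 × 1000 / (3 × 314.2) = 148.5 MPa.
F'_nt = 1.3 F_nt − (Ω F_nt / F_nv) f_rv = 1.3·780 − (2·780/469)·148.5 = 519.9 MPa, capped at F_nt → F'_nt = 519.9 MPa.
R_n = F'_nt · A_b · n = 519.9 × 314.2 × 3 / 1000 = 490 kN.
Allowable strength R_n/Ω = 490 / 2 = 245 kN.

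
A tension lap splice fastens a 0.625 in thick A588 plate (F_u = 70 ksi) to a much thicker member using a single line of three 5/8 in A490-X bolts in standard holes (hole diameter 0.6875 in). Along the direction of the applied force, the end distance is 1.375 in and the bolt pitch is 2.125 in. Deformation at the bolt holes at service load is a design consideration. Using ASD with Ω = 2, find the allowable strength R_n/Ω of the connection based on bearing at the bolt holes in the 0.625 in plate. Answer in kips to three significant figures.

92.7 kips

Per bolt r_n = 1.2 l_c t F_u ≤ 2.4 d t F_u; upper limit = 2.4 × 0.625 × 0.625 × 70 = 65.62 kips.
Edge bolt: l_c = 1.375 − 0.6875/2 = 1.031 in → 1.2 × 1.031 × 0.625 × 70 = 54.14 → r_n = 54.14 kips.
Interior bolts: l_c = 2.125 − 0.6875 = 1.438 in → 1.2 × 1.438 × 0.625 × 70 = 75.47 → r_n = 65.62 kips.
R_n = 1 × 54.14 + 2 × 65.62 = 185.4 kips.
Allowable strength R_n/Ω = 185.4 / 2 = 92.7 kips.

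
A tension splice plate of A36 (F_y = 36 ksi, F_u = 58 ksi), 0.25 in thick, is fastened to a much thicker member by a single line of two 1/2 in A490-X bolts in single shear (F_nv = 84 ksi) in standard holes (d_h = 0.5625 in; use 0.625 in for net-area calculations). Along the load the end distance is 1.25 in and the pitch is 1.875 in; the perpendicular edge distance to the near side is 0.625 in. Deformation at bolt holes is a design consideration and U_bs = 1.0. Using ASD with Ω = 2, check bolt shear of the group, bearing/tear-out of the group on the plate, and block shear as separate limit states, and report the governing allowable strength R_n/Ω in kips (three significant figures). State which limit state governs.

Bolt shear: A_b = π·0.5²/4 = 0.1963 in²; R_n = 84 × 0.1963 × 2 × 1 = 32.99 kips → 32.99 / 2 = 16.5 kips.
Bearing: edge l_c = 0.9688, r_n = 16.86 kips; interior l_c = 1.312, r_n = 17.4 kips; R_n = 16.86 + 1·17.4 = 34.26 kips → 17.1 kips.
Block shear: A_gv = 0.7812, A_nv = 0.5469, A_nt = 0.07812 in²; R_n = min(0.6F_uA_nv, 0.6F_yA_gv) + U_bs·F_u·A_nt = 21.41 kips → 10.7 kips.
Block shear governs: 10.7 kips.

10.7 kips (block shear governs)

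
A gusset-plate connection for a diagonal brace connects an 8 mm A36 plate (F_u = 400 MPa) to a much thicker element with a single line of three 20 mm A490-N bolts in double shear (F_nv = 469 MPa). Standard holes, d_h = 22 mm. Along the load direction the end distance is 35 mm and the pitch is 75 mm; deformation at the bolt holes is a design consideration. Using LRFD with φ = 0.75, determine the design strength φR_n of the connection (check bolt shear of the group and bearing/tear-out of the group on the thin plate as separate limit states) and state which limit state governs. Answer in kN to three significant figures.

Bolt shear: A_b = π·20²/4 = 314.2 mm²; R_n = 469 × 314.2 × 3 × 2 / 1000 = 884 kN → 0.75 × 884 = 663 kN.
Bearing (1.2 l_c t F_u ≤ 2.4 d t F_u): upper limit = 2.4·20·8·400 / 1000 = 153.6 kN.
  Edge l_c = 35 − 22/2 = 24 → r_n = 92.16 kN; interior l_c = 75 − 22 = 53 → r_n = 153.6 kN.
  R_n,bearing = 1·92.16 + 2·153.6 = 399.4 kN → 0.75 × 399.4 = 300 kN.
Bearing governs: 300 kN.

300 kN (bearing governs)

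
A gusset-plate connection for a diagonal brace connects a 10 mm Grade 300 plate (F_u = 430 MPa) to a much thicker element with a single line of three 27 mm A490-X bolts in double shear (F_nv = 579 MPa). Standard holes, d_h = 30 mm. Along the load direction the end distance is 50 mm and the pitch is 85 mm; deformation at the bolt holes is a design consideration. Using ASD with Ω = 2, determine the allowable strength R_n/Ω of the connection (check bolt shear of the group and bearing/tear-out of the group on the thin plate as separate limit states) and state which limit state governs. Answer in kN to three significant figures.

369 kN (bearing governs)

Bolt shear: A_b = π·27²/4 = 572.6 mm²; R_n = 579 × 572.6 × 3 × 2 / 1000 = 1989 kN → 1989 / 2 = 995 kN.
Bearing (1.2 l_c t F_u ≤ 2.4 d t F_u): upper limit = 2.4·27·10·430 / 1000 = 278.6 kN.
  Edge l_c = 50 − 30/2 = 35 → r_n = 180.6 kN; interior l_c = 85 − 30 = 55 → r_n = 278.6 kN.
  R_n,bearing = 1·180.6 + 2·278.6 = 737.9 kN → 737.9 / 2 = 369 kN.
Bearing governs: 369 kN.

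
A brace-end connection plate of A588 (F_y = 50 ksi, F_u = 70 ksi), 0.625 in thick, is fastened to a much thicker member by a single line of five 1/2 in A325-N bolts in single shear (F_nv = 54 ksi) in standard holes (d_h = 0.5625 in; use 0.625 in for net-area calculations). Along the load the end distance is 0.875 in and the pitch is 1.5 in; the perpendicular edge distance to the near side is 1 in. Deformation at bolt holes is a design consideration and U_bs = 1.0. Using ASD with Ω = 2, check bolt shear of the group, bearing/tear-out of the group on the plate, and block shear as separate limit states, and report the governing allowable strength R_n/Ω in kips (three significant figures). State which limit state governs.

Bolt shear: A_b = π·0.5²/4 = 0.1963 in²; R_n = 54 × 0.1963 × 5 × 1 = 53.01 kips → 53.01 / 2 = 26.5 kips.
Bearing: edge l_c = 0.5938, r_n = 31.17 kips; interior l_c = 0.9375, r_n = 49.22 kips; R_n = 31.17 + 4·49.22 = 228 kips → 114 kips.
Block shear: A_gv = 4.297, A_nv = 2.539, A_nt = 0.4297 in²; R_n = min(0.6F_uA_nv, 0.6F_yA_gv) + U_bs·F_u·A_nt = 136.7 kips → 68.4 kips.
Bolt shear governs: 26.5 kips.

26.5 kips (bolt shear governs)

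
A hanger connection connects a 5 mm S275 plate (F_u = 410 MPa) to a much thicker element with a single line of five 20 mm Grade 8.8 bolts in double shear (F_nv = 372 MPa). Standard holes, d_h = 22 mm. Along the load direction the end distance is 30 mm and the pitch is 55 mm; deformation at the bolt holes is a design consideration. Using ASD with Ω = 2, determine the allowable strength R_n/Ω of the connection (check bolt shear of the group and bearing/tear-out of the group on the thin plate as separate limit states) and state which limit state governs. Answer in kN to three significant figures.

186 kN (bearing governs)

Bolt shear: A_b = π·20²/4 = 314.2 mm²; R_n = 372 × 314.2 × 5 × 2 / 1000 = 1169 kN → 1169 / 2 = 584 kN.
Bearing (1.2 l_c t F_u ≤ 2.4 d t F_u): upper limit = 2.4·20·5·410 / 1000 = 98.4 kN.
  Edge l_c = 30 − 22/2 = 19 → r_n = 46.74 kN; interior l_c = 55 − 22 = 33 → r_n = 81.18 kN.
  R_n,bearing = 1·46.74 + 4·81.18 = 371.5 kN → 371.5 / 2 = 186 kN.
Bearing governs: 186 kN.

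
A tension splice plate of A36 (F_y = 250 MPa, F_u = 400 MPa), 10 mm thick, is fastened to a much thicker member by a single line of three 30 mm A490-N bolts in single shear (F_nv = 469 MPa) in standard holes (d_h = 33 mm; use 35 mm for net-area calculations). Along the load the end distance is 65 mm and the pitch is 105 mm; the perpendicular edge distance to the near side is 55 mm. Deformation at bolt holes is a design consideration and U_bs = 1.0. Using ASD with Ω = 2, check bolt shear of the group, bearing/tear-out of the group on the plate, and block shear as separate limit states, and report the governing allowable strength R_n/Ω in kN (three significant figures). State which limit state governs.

Bolt shear: A_b = π·30²/4 = 706.9 mm²; R_n = 469 × 706.9 × 3 × 1 / 1000 = 994.5 kN → 994.5 / 2 = 497 kN.
Bearing: edge l_c = 48.5, r_n = 232.8 kN; interior l_c = 72, r_n = 288 kN; R_n = 232.8 + 2·288 = 808.8 kN → 404 kN.
Block shear: A_gv = 2750, A_nv = 1875, A_nt = 375 mm²; R_n = min(0.6F_uA_nv, 0.6F_yA_gv) + U_bs·F_u·A_nt = 562.5 kN → 281 kN.
Block shear governs: 281 kN.

281 kN (block shear governs)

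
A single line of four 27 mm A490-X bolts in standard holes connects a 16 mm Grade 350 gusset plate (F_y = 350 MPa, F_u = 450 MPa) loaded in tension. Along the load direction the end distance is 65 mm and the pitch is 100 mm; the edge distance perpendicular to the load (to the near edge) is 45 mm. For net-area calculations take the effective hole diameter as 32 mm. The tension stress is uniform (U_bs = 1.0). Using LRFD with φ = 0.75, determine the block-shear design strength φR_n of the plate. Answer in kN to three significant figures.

Shear plane L_v = 65 + 3·100 = 365 mm; A_gv = 365 × 16 = 5840 mm².
A_nv = (365 − 3.5·32) × 16 = 4048 mm².
A_nt = (45 − 0.5·32) × 16 = 464 mm².
0.6 F_u A_nv = 1093 kN; 0.6 F_y A_gv = 1226 kN → shear rupture governs the shear term.
R_n = 1093 + 1.0 × 450 × 464 / 1000 = 1302 kN.
Design strength φR_n = 0.75 × 1302 = 976 kN.

976 kN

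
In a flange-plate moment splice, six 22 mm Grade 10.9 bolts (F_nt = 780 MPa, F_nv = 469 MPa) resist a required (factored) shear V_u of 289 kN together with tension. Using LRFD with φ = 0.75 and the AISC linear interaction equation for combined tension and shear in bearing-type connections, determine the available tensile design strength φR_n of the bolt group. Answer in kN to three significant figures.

A_b = π·22²/4 = 380.1 mm²; f_rv = 289 × 1000 / (6 × 380.1) = 126.7 MPa.
F'_nt = 1.3 F_nt − (F_nt / φF_nv) f_rv = 1.3·780 − (780/(0.75·469))·126.7 = 733 MPa, capped at F_nt → F'_nt = 733 MPa.
R_n = F'_nt · A_b · n = 733 × 380.1 × 6 / 1000 = 1672 kN.
Design strength φR_n = 0.75 × 1672 = 1250 kN.

1250 kN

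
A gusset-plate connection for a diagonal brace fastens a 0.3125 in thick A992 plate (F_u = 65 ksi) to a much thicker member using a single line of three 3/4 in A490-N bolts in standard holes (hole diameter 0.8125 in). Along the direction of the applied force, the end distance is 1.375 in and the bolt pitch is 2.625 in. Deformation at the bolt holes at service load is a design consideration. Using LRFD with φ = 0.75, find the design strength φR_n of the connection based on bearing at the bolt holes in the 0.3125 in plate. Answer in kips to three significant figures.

Per bolt r_n = 1.2 l_c t F_u ≤ 2.4 d t F_u; upper limit = 2.4 × 0.75 × 0.3125 × 65 = 36.56 kips.
Edge bolt: l_c = 1.375 − 0.8125/2 = 0.9688 in → 1.2 × 0.9688 × 0.3125 × 65 = 23.61 → r_n = 23.61 kips.
Interior bolts: l_c = 2.625 − 0.8125 = 1.812 in → 1.2 × 1.812 × 0.3125 × 65 = 44.18 → r_n = 36.56 kips.
R_n = 1 × 23.61 + 2 × 36.56 = 96.74 kips.
Design strength φR_n = 0.75 × 96.74 = 72.6 kips.

72.6 kips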